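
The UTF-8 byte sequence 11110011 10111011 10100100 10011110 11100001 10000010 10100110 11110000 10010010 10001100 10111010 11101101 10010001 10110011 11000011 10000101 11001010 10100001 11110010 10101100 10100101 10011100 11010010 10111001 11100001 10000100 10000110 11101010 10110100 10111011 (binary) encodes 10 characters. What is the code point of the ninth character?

Offset 0: leading byte 0xF3 = 11110011 → 4-byte char #1 = F3 BB A4 9E.
Offset 4: leading byte 0xE1 = 11100001 → 3-byte char #2 = E1 82 A6.
Offset 7: leading byte 0xF0 = 11110000 → 4-byte char #3 = F0 92 8C BA.
Offset 11: leading byte 0xED = 11101101 → 3-byte char #4 = ED 91 B3.
Offset 14: leading byte 0xC3 = 11000011 → 2-byte char #5 = C3 85.
Offset 16: leading byte 0xCA = 11001010 → 2-byte char #6 = CA A1.
Offset 18: leading byte 0xF2 = 11110010 → 4-byte char #7 = F2 AC A5 9C.
Offset 22: leading byte 0xD2 = 11010010 → 2-byte char #8 = D2 B9.
Offset 24: leading byte 0xE1 = 11100001 → 3-byte char #9 = E1 84 86.
Leading byte 0xE1 = 11100001 matches 1110xxxx → 3-byte sequence.
Byte 1: 0xE1 = 11100001, payload 0001 (4 bits).
Byte 2: 0x84 = 10000100 (10xxxxxx ✓), payload 000100.
Byte 3: 0x86 = 10000110 (10xxxxxx ✓), payload 000110.
Concatenate: 0001000100000110 = 0x1106 (16 bits → U+1106).

U+1106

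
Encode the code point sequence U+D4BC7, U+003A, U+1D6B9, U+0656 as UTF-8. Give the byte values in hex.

F3 94 AF 87 3A F0 9D 9A B9 D9 96

U+D4BC7: 4-byte form → F3 94 AF 87.
U+003A: 1-byte form → 3A.
U+1D6B9: 4-byte form → F0 9D 9A B9.
U+0656: 2-byte form → D9 96.
Concatenated (11 bytes): F3 94 AF 87 3A F0 9D 9A B9 D9 96.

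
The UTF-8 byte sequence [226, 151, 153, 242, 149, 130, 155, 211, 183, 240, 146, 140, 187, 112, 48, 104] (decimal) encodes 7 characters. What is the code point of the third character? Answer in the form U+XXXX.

U+04F7

Offset 0: leading byte 0xE2 = 11100010 → 3-byte char #1 = E2 97 99.
Offset 3: leading byte 0xF2 = 11110010 → 4-byte char #2 = F2 95 82 9B.
Offset 7: leading byte 0xD3 = 11010011 → 2-byte char #3 = D3 B7.
Leading byte 0xD3 = 11010011 matches 110xxxxx → 2-byte sequence.
Byte 1: 0xD3 = 11010011, payload 10011 (5 bits).
Byte 2: 0xB7 = 10110111 (10xxxxxx ✓), payload 110111.
Concatenate: 10011110111 = 0x4F7 (11 bits → U+04F7).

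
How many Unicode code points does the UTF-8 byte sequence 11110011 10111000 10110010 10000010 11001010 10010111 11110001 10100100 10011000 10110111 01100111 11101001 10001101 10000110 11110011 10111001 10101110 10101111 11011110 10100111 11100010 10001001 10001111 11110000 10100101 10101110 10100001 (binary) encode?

Byte at offset 0: 0xF3 = 11110011 → 4-byte char (#1). Advance 4.
Byte at offset 4: 0xCA = 11001010 → 2-byte char (#2). Advance 2.
Byte at offset 6: 0xF1 = 11110001 → 4-byte char (#3). Advance 4.
Byte at offset 10: 0x67 = 01100111 → 1-byte char (#4). Advance 1.
Byte at offset 11: 0xE9 = 11101001 → 3-byte char (#5). Advance 3.
Byte at offset 14: 0xF3 = 11110011 → 4-byte char (#6). Advance 4.
Byte at offset 18: 0xDE = 11011110 → 2-byte char (#7). Advance 2.
Byte at offset 20: 0xE2 = 11100010 → 3-byte char (#8). Advance 3.
Byte at offset 23: 0xF0 = 11110000 → 4-byte char (#9). Advance 4.
Reached end at offset 27 after 9 code points.

9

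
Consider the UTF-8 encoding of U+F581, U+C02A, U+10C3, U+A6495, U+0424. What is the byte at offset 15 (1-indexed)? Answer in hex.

1-indexed offset 15 is 0-indexed offset 14.
U+F581 → 3-byte form EF 96 81 at offsets 0–2.
U+C02A → 3-byte form EC 80 AA at offsets 3–5.
U+10C3 → 3-byte form E1 83 83 at offsets 6–8.
U+A6495 → 4-byte form F2 A6 92 95 at offsets 9–12.
U+0424 → 2-byte form D0 A4 at offsets 13–14.
Offset 14 falls in char 5's range; it's byte 2 of D0 A4 = 0xA4.

0xA4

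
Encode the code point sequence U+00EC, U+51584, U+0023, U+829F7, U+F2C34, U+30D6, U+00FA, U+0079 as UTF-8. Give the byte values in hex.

U+00EC: 2-byte form → C3 AC.
U+51584: 4-byte form → F1 91 96 84.
U+0023: 1-byte form → 23.
U+829F7: 4-byte form → F2 82 A7 B7.
U+F2C34: 4-byte form → F3 B2 B0 B4.
U+30D6: 3-byte form → E3 83 96.
U+00FA: 2-byte form → C3 BA.
U+0079: 1-byte form → 79.
Concatenated (21 bytes): C3 AC F1 91 96 84 23 F2 82 A7 B7 F3 B2 B0 B4 E3 83 96 C3 BA 79.

C3 AC F1 91 96 84 23 F2 82 A7 B7 F3 B2 B0 B4 E3 83 96 C3 BA 79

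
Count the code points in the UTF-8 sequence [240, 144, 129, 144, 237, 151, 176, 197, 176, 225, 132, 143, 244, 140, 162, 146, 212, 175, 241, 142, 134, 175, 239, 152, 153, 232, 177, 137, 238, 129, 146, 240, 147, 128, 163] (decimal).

Byte at offset 0: 0xF0 = 11110000 → 4-byte char (#1). Advance 4.
Byte at offset 4: 0xED = 11101101 → 3-byte char (#2). Advance 3.
Byte at offset 7: 0xC5 = 11000101 → 2-byte char (#3). Advance 2.
Byte at offset 9: 0xE1 = 11100001 → 3-byte char (#4). Advance 3.
Byte at offset 12: 0xF4 = 11110100 → 4-byte char (#5). Advance 4.
Byte at offset 16: 0xD4 = 11010100 → 2-byte char (#6). Advance 2.
Byte at offset 18: 0xF1 = 11110001 → 4-byte char (#7). Advance 4.
Byte at offset 22: 0xEF = 11101111 → 3-byte char (#8). Advance 3.
Byte at offset 25: 0xE8 = 11101000 → 3-byte char (#9). Advance 3.
Byte at offset 28: 0xEE = 11101110 → 3-byte char (#10). Advance 3.
Byte at offset 31: 0xF0 = 11110000 → 4-byte char (#11). Advance 4.
Reached end at offset 35 after 11 code points.

11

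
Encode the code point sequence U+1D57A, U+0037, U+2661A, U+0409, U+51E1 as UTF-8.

F0 9D 95 BA 37 F0 A6 98 9A D0 89 E5 87 A1

U+1D57A: 4-byte form → F0 9D 95 BA.
U+0037: 1-byte form → 37.
U+2661A: 4-byte form → F0 A6 98 9A.
U+0409: 2-byte form → D0 89.
U+51E1: 3-byte form → E5 87 A1.
Concatenated (14 bytes): F0 9D 95 BA 37 F0 A6 98 9A D0 89 E5 87 A1.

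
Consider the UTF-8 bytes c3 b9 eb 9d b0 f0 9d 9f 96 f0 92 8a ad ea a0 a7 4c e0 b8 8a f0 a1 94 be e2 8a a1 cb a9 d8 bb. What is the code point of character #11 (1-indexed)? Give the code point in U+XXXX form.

Offset 0: leading byte 0xC3 = 11000011 → 2-byte char #1 = C3 B9.
Offset 2: leading byte 0xEB = 11101011 → 3-byte char #2 = EB 9D B0.
Offset 5: leading byte 0xF0 = 11110000 → 4-byte char #3 = F0 9D 9F 96.
Offset 9: leading byte 0xF0 = 11110000 → 4-byte char #4 = F0 92 8A AD.
Offset 13: leading byte 0xEA = 11101010 → 3-byte char #5 = EA A0 A7.
Offset 16: leading byte 0x4C = 01001100 → 1-byte char #6 = 4C.
Offset 17: leading byte 0xE0 = 11100000 → 3-byte char #7 = E0 B8 8A.
Offset 20: leading byte 0xF0 = 11110000 → 4-byte char #8 = F0 A1 94 BE.
Offset 24: leading byte 0xE2 = 11100010 → 3-byte char #9 = E2 8A A1.
Offset 27: leading byte 0xCB = 11001011 → 2-byte char #10 = CB A9.
Offset 29: leading byte 0xD8 = 11011000 → 2-byte char #11 = D8 BB.
Leading byte 0xD8 = 11011000 matches 110xxxxx → 2-byte sequence.
Byte 1: 0xD8 = 11011000, payload 11000 (5 bits).
Byte 2: 0xBB = 10111011 (10xxxxxx ✓), payload 111011.
Concatenate: 11000111011 = 0x63B (11 bits → U+063B).

U+063B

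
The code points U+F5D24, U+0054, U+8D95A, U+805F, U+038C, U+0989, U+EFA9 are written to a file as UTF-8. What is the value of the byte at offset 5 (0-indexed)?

0xF2

U+F5D24 → 4-byte form F3 B5 B4 A4 at offsets 0–3.
U+0054 → 1-byte form 54 at offsets 4–4.
U+8D95A → 4-byte form F2 8D A5 9A at offsets 5–8.
Offset 5 falls in char 3's range; it's byte 1 of F2 8D A5 9A = 0xF2.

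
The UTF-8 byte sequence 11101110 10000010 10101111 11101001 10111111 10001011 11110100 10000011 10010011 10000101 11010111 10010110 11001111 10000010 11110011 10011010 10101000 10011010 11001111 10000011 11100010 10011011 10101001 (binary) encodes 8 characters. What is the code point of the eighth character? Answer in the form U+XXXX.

U+26E9

Offset 0: leading byte 0xEE = 11101110 → 3-byte char #1 = EE 82 AF.
Offset 3: leading byte 0xE9 = 11101001 → 3-byte char #2 = E9 BF 8B.
Offset 6: leading byte 0xF4 = 11110100 → 4-byte char #3 = F4 83 93 85.
Offset 10: leading byte 0xD7 = 11010111 → 2-byte char #4 = D7 96.
Offset 12: leading byte 0xCF = 11001111 → 2-byte char #5 = CF 82.
Offset 14: leading byte 0xF3 = 11110011 → 4-byte char #6 = F3 9A A8 9A.
Offset 18: leading byte 0xCF = 11001111 → 2-byte char #7 = CF 83.
Offset 20: leading byte 0xE2 = 11100010 → 3-byte char #8 = E2 9B A9.
Leading byte 0xE2 = 11100010 matches 1110xxxx → 3-byte sequence.
Byte 1: 0xE2 = 11100010, payload 0010 (4 bits).
Byte 2: 0x9B = 10011011 (10xxxxxx ✓), payload 011011.
Byte 3: 0xA9 = 10101001 (10xxxxxx ✓), payload 101001.
Concatenate: 0010011011101001 = 0x26E9 (16 bits → U+26E9).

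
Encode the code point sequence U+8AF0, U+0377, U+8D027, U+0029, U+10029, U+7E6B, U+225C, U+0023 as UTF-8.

E8 AB B0 CD B7 F2 8D 80 A7 29 F0 90 80 A9 E7 B9 AB E2 89 9C 23

U+8AF0: 3-byte form → E8 AB B0.
U+0377: 2-byte form → CD B7.
U+8D027: 4-byte form → F2 8D 80 A7.
U+0029: 1-byte form → 29.
U+10029: 4-byte form → F0 90 80 A9.
U+7E6B: 3-byte form → E7 B9 AB.
U+225C: 3-byte form → E2 89 9C.
U+0023: 1-byte form → 23.
Concatenated (21 bytes): E8 AB B0 CD B7 F2 8D 80 A7 29 F0 90 80 A9 E7 B9 AB E2 89 9C 23.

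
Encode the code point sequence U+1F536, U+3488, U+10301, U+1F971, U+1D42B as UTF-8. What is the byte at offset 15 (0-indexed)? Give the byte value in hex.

0xF0

U+1F536 → 4-byte form F0 9F 94 B6 at offsets 0–3.
U+3488 → 3-byte form E3 92 88 at offsets 4–6.
U+10301 → 4-byte form F0 90 8C 81 at offsets 7–10.
U+1F971 → 4-byte form F0 9F A5 B1 at offsets 11–14.
U+1D42B → 4-byte form F0 9D 90 AB at offsets 15–18.
Offset 15 falls in char 5's range; it's byte 1 of F0 9D 90 AB = 0xF0.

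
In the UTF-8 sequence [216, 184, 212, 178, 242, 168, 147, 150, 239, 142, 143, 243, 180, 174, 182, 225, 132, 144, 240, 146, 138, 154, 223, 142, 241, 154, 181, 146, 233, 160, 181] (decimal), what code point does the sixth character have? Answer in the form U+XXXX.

U+1110

Offset 0: leading byte 0xD8 = 11011000 → 2-byte char #1 = D8 B8.
Offset 2: leading byte 0xD4 = 11010100 → 2-byte char #2 = D4 B2.
Offset 4: leading byte 0xF2 = 11110010 → 4-byte char #3 = F2 A8 93 96.
Offset 8: leading byte 0xEF = 11101111 → 3-byte char #4 = EF 8E 8F.
Offset 11: leading byte 0xF3 = 11110011 → 4-byte char #5 = F3 B4 AE B6.
Offset 15: leading byte 0xE1 = 11100001 → 3-byte char #6 = E1 84 90.
Leading byte 0xE1 = 11100001 matches 1110xxxx → 3-byte sequence.
Byte 1: 0xE1 = 11100001, payload 0001 (4 bits).
Byte 2: 0x84 = 10000100 (10xxxxxx ✓), payload 000100.
Byte 3: 0x90 = 10010000 (10xxxxxx ✓), payload 010000.
Concatenate: 0001000100010000 = 0x1110 (16 bits → U+1110).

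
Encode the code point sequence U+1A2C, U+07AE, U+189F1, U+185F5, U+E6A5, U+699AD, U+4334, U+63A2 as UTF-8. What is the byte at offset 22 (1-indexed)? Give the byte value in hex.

1-indexed offset 22 is 0-indexed offset 21.
U+1A2C → 3-byte form E1 A8 AC at offsets 0–2.
U+07AE → 2-byte form DE AE at offsets 3–4.
U+189F1 → 4-byte form F0 98 A7 B1 at offsets 5–8.
U+185F5 → 4-byte form F0 98 97 B5 at offsets 9–12.
U+E6A5 → 3-byte form EE 9A A5 at offsets 13–15.
U+699AD → 4-byte form F1 A9 A6 AD at offsets 16–19.
U+4334 → 3-byte form E4 8C B4 at offsets 20–22.
Offset 21 falls in char 7's range; it's byte 2 of E4 8C B4 = 0x8C.

0x8C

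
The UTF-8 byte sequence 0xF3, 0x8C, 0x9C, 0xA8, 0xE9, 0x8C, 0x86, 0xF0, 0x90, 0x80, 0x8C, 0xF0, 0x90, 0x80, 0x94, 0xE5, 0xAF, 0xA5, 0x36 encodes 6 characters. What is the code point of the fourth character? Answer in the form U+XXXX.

Offset 0: leading byte 0xF3 = 11110011 → 4-byte char #1 = F3 8C 9C A8.
Offset 4: leading byte 0xE9 = 11101001 → 3-byte char #2 = E9 8C 86.
Offset 7: leading byte 0xF0 = 11110000 → 4-byte char #3 = F0 90 80 8C.
Offset 11: leading byte 0xF0 = 11110000 → 4-byte char #4 = F0 90 80 94.
Leading byte 0xF0 = 11110000 matches 11110xxx → 4-byte sequence.
Byte 1: 0xF0 = 11110000, payload 000 (3 bits).
Byte 2: 0x90 = 10010000 (10xxxxxx ✓), payload 010000.
Byte 3: 0x80 = 10000000 (10xxxxxx ✓), payload 000000.
Byte 4: 0x94 = 10010100 (10xxxxxx ✓), payload 010100.
Concatenate: 000010000000000010100 = 0x10014 (21 bits → U+10014).

U+10014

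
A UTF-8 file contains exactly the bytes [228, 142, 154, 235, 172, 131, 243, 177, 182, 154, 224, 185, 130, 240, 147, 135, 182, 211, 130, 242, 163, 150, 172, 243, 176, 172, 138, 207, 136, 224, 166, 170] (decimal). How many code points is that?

Byte at offset 0: 0xE4 = 11100100 → 3-byte char (#1). Advance 3.
Byte at offset 3: 0xEB = 11101011 → 3-byte char (#2). Advance 3.
Byte at offset 6: 0xF3 = 11110011 → 4-byte char (#3). Advance 4.
Byte at offset 10: 0xE0 = 11100000 → 3-byte char (#4). Advance 3.
Byte at offset 13: 0xF0 = 11110000 → 4-byte char (#5). Advance 4.
Byte at offset 17: 0xD3 = 11010011 → 2-byte char (#6). Advance 2.
Byte at offset 19: 0xF2 = 11110010 → 4-byte char (#7). Advance 4.
Byte at offset 23: 0xF3 = 11110011 → 4-byte char (#8). Advance 4.
Byte at offset 27: 0xCF = 11001111 → 2-byte char (#9). Advance 2.
Byte at offset 29: 0xE0 = 11100000 → 3-byte char (#10). Advance 3.
Reached end at offset 32 after 10 code points.

10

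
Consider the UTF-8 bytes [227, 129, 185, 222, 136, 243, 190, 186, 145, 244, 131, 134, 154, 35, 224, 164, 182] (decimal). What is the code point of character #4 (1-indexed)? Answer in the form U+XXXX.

Offset 0: leading byte 0xE3 = 11100011 → 3-byte char #1 = E3 81 B9.
Offset 3: leading byte 0xDE = 11011110 → 2-byte char #2 = DE 88.
Offset 5: leading byte 0xF3 = 11110011 → 4-byte char #3 = F3 BE BA 91.
Offset 9: leading byte 0xF4 = 11110100 → 4-byte char #4 = F4 83 86 9A.
Leading byte 0xF4 = 11110100 matches 11110xxx → 4-byte sequence.
Byte 1: 0xF4 = 11110100, payload 100 (3 bits).
Byte 2: 0x83 = 10000011 (10xxxxxx ✓), payload 000011.
Byte 3: 0x86 = 10000110 (10xxxxxx ✓), payload 000110.
Byte 4: 0x9A = 10011010 (10xxxxxx ✓), payload 011010.
Concatenate: 100000011000110011010 = 0x10319A (21 bits → U+10319A).

U+10319A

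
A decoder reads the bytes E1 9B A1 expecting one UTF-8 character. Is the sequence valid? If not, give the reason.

Leading byte 0xE1 = 11100001 → 3-byte form.
Continuation bytes 0x9B=10011011, 0xA1=10100001 all match 10xxxxxx.
Decoded value 0x16E1 is ≥ 0x800 (shortest form) and not a surrogate.

valid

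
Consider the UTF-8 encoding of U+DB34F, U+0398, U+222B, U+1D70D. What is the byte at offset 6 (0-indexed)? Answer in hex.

U+DB34F → 4-byte form F3 9B 8D 8F at offsets 0–3.
U+0398 → 2-byte form CE 98 at offsets 4–5.
U+222B → 3-byte form E2 88 AB at offsets 6–8.
Offset 6 falls in char 3's range; it's byte 1 of E2 88 AB = 0xE2.

0xE2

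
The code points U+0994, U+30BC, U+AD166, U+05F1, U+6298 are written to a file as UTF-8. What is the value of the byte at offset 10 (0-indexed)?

0xD7

U+0994 → 3-byte form E0 A6 94 at offsets 0–2.
U+30BC → 3-byte form E3 82 BC at offsets 3–5.
U+AD166 → 4-byte form F2 AD 85 A6 at offsets 6–9.
U+05F1 → 2-byte form D7 B1 at offsets 10–11.
Offset 10 falls in char 4's range; it's byte 1 of D7 B1 = 0xD7.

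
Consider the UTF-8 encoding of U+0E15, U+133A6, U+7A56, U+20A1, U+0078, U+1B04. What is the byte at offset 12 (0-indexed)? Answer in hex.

0xA1

U+0E15 → 3-byte form E0 B8 95 at offsets 0–2.
U+133A6 → 4-byte form F0 93 8E A6 at offsets 3–6.
U+7A56 → 3-byte form E7 A9 96 at offsets 7–9.
U+20A1 → 3-byte form E2 82 A1 at offsets 10–12.
Offset 12 falls in char 4's range; it's byte 3 of E2 82 A1 = 0xA1.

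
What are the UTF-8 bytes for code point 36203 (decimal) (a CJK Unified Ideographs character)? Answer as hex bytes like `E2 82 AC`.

E8 B5 AB

U+8D6B = 0x8D6B = 36203 decimal. In range U+0800–U+FFFF → 3-byte form: 1110xxxx 10xxxxxx 10xxxxxx.
Binary (16 bits): 1000110101101011.
Split 4+6+6: 1000 | 110101 | 101011.
Byte 1: 11101000 = 0xE8.
Byte 2: 10110101 = 0xB5.
Byte 3: 10101011 = 0xAB.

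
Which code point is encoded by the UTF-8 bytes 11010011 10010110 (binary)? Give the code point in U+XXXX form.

U+04D6

Leading byte 0xD3 = 11010011 matches 110xxxxx → 2-byte sequence.
Byte 1: 0xD3 = 11010011, payload 10011 (5 bits).
Byte 2: 0x96 = 10010110 (10xxxxxx ✓), payload 010110.
Concatenate: 10011010110 = 0x4D6 (11 bits → U+04D6).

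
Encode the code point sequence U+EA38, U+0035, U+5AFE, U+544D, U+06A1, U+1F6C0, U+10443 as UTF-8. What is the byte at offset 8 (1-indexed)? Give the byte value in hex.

1-indexed offset 8 is 0-indexed offset 7.
U+EA38 → 3-byte form EE A8 B8 at offsets 0–2.
U+0035 → 1-byte form 35 at offsets 3–3.
U+5AFE → 3-byte form E5 AB BE at offsets 4–6.
U+544D → 3-byte form E5 91 8D at offsets 7–9.
Offset 7 falls in char 4's range; it's byte 1 of E5 91 8D = 0xE5.

0xE5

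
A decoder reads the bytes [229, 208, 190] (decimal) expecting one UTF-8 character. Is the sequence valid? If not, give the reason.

Leading byte 0xE5 = 11100101 → 3-byte form.
Byte 2 is 0xD0 = 11010000, which is not 10xxxxxx — expected a continuation byte.

invalid (non-continuation byte where continuation expected)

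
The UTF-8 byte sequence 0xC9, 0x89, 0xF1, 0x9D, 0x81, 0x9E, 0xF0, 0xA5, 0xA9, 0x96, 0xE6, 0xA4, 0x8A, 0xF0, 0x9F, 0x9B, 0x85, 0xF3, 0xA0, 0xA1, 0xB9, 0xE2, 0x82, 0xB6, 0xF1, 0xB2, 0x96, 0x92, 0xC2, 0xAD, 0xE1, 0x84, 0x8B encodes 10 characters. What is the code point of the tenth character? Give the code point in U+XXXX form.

U+110B

Offset 0: leading byte 0xC9 = 11001001 → 2-byte char #1 = C9 89.
Offset 2: leading byte 0xF1 = 11110001 → 4-byte char #2 = F1 9D 81 9E.
Offset 6: leading byte 0xF0 = 11110000 → 4-byte char #3 = F0 A5 A9 96.
Offset 10: leading byte 0xE6 = 11100110 → 3-byte char #4 = E6 A4 8A.
Offset 13: leading byte 0xF0 = 11110000 → 4-byte char #5 = F0 9F 9B 85.
Offset 17: leading byte 0xF3 = 11110011 → 4-byte char #6 = F3 A0 A1 B9.
Offset 21: leading byte 0xE2 = 11100010 → 3-byte char #7 = E2 82 B6.
Offset 24: leading byte 0xF1 = 11110001 → 4-byte char #8 = F1 B2 96 92.
Offset 28: leading byte 0xC2 = 11000010 → 2-byte char #9 = C2 AD.
Offset 30: leading byte 0xE1 = 11100001 → 3-byte char #10 = E1 84 8B.
Leading byte 0xE1 = 11100001 matches 1110xxxx → 3-byte sequence.
Byte 1: 0xE1 = 11100001, payload 0001 (4 bits).
Byte 2: 0x84 = 10000100 (10xxxxxx ✓), payload 000100.
Byte 3: 0x8B = 10001011 (10xxxxxx ✓), payload 001011.
Concatenate: 0001000100001011 = 0x110B (16 bits → U+110B).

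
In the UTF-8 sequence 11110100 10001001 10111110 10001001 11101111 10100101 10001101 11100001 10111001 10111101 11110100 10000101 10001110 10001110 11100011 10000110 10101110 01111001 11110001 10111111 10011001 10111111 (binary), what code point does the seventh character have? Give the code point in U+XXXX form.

U+7F67F

Offset 0: leading byte 0xF4 = 11110100 → 4-byte char #1 = F4 89 BE 89.
Offset 4: leading byte 0xEF = 11101111 → 3-byte char #2 = EF A5 8D.
Offset 7: leading byte 0xE1 = 11100001 → 3-byte char #3 = E1 B9 BD.
Offset 10: leading byte 0xF4 = 11110100 → 4-byte char #4 = F4 85 8E 8E.
Offset 14: leading byte 0xE3 = 11100011 → 3-byte char #5 = E3 86 AE.
Offset 17: leading byte 0x79 = 01111001 → 1-byte char #6 = 79.
Offset 18: leading byte 0xF1 = 11110001 → 4-byte char #7 = F1 BF 99 BF.
Leading byte 0xF1 = 11110001 matches 11110xxx → 4-byte sequence.
Byte 1: 0xF1 = 11110001, payload 001 (3 bits).
Byte 2: 0xBF = 10111111 (10xxxxxx ✓), payload 111111.
Byte 3: 0x99 = 10011001 (10xxxxxx ✓), payload 011001.
Byte 4: 0xBF = 10111111 (10xxxxxx ✓), payload 111111.
Concatenate: 001111111011001111111 = 0x7F67F (21 bits → U+7F67F).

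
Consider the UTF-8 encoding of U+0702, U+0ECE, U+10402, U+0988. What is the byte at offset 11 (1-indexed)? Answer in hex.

0xA6

1-indexed offset 11 is 0-indexed offset 10.
U+0702 → 2-byte form DC 82 at offsets 0–1.
U+0ECE → 3-byte form E0 BB 8E at offsets 2–4.
U+10402 → 4-byte form F0 90 90 82 at offsets 5–8.
U+0988 → 3-byte form E0 A6 88 at offsets 9–11.
Offset 10 falls in char 4's range; it's byte 2 of E0 A6 88 = 0xA6.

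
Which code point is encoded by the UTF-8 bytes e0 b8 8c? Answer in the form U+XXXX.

Leading byte 0xE0 = 11100000 matches 1110xxxx → 3-byte sequence.
Byte 1: 0xE0 = 11100000, payload 0000 (4 bits).
Byte 2: 0xB8 = 10111000 (10xxxxxx ✓), payload 111000.
Byte 3: 0x8C = 10001100 (10xxxxxx ✓), payload 001100.
Concatenate: 0000111000001100 = 0xE0C (16 bits → U+0E0C).

U+0E0C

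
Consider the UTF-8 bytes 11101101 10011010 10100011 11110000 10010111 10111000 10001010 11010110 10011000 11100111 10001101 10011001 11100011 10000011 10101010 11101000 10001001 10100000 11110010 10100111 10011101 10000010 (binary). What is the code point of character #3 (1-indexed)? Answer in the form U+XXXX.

U+0598

Offset 0: leading byte 0xED = 11101101 → 3-byte char #1 = ED 9A A3.
Offset 3: leading byte 0xF0 = 11110000 → 4-byte char #2 = F0 97 B8 8A.
Offset 7: leading byte 0xD6 = 11010110 → 2-byte char #3 = D6 98.
Leading byte 0xD6 = 11010110 matches 110xxxxx → 2-byte sequence.
Byte 1: 0xD6 = 11010110, payload 10110 (5 bits).
Byte 2: 0x98 = 10011000 (10xxxxxx ✓), payload 011000.
Concatenate: 10110011000 = 0x598 (11 bits → U+0598).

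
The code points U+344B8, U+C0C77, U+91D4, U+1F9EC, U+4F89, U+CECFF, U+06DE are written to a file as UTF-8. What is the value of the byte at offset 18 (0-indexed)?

0xF3

U+344B8 → 4-byte form F0 B4 92 B8 at offsets 0–3.
U+C0C77 → 4-byte form F3 80 B1 B7 at offsets 4–7.
U+91D4 → 3-byte form E9 87 94 at offsets 8–10.
U+1F9EC → 4-byte form F0 9F A7 AC at offsets 11–14.
U+4F89 → 3-byte form E4 BE 89 at offsets 15–17.
U+CECFF → 4-byte form F3 8E B3 BF at offsets 18–21.
Offset 18 falls in char 6's range; it's byte 1 of F3 8E B3 BF = 0xF3.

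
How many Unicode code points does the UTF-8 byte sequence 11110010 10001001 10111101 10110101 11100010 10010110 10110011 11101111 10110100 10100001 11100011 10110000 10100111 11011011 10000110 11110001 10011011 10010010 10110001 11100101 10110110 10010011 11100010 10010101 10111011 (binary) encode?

Byte at offset 0: 0xF2 = 11110010 → 4-byte char (#1). Advance 4.
Byte at offset 4: 0xE2 = 11100010 → 3-byte char (#2). Advance 3.
Byte at offset 7: 0xEF = 11101111 → 3-byte char (#3). Advance 3.
Byte at offset 10: 0xE3 = 11100011 → 3-byte char (#4). Advance 3.
Byte at offset 13: 0xDB = 11011011 → 2-byte char (#5). Advance 2.
Byte at offset 15: 0xF1 = 11110001 → 4-byte char (#6). Advance 4.
Byte at offset 19: 0xE5 = 11100101 → 3-byte char (#7). Advance 3.
Byte at offset 22: 0xE2 = 11100010 → 3-byte char (#8). Advance 3.
Reached end at offset 25 after 8 code points.

8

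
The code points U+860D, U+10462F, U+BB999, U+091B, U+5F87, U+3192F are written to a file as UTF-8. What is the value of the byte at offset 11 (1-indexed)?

1-indexed offset 11 is 0-indexed offset 10.
U+860D → 3-byte form E8 98 8D at offsets 0–2.
U+10462F → 4-byte form F4 84 98 AF at offsets 3–6.
U+BB999 → 4-byte form F2 BB A6 99 at offsets 7–10.
Offset 10 falls in char 3's range; it's byte 4 of F2 BB A6 99 = 0x99.

0x99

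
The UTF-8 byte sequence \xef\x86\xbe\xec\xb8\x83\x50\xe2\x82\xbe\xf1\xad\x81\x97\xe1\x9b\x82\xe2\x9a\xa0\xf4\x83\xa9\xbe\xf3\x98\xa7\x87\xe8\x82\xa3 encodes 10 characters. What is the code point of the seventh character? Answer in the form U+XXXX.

Offset 0: leading byte 0xEF = 11101111 → 3-byte char #1 = EF 86 BE.
Offset 3: leading byte 0xEC = 11101100 → 3-byte char #2 = EC B8 83.
Offset 6: leading byte 0x50 = 01010000 → 1-byte char #3 = 50.
Offset 7: leading byte 0xE2 = 11100010 → 3-byte char #4 = E2 82 BE.
Offset 10: leading byte 0xF1 = 11110001 → 4-byte char #5 = F1 AD 81 97.
Offset 14: leading byte 0xE1 = 11100001 → 3-byte char #6 = E1 9B 82.
Offset 17: leading byte 0xE2 = 11100010 → 3-byte char #7 = E2 9A A0.
Leading byte 0xE2 = 11100010 matches 1110xxxx → 3-byte sequence.
Byte 1: 0xE2 = 11100010, payload 0010 (4 bits).
Byte 2: 0x9A = 10011010 (10xxxxxx ✓), payload 011010.
Byte 3: 0xA0 = 10100000 (10xxxxxx ✓), payload 100000.
Concatenate: 0010011010100000 = 0x26A0 (16 bits → U+26A0).

U+26A0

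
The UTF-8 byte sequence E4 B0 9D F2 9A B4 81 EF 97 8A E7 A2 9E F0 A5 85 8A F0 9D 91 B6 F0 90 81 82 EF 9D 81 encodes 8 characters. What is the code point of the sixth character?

U+1D476

Offset 0: leading byte 0xE4 = 11100100 → 3-byte char #1 = E4 B0 9D.
Offset 3: leading byte 0xF2 = 11110010 → 4-byte char #2 = F2 9A B4 81.
Offset 7: leading byte 0xEF = 11101111 → 3-byte char #3 = EF 97 8A.
Offset 10: leading byte 0xE7 = 11100111 → 3-byte char #4 = E7 A2 9E.
Offset 13: leading byte 0xF0 = 11110000 → 4-byte char #5 = F0 A5 85 8A.
Offset 17: leading byte 0xF0 = 11110000 → 4-byte char #6 = F0 9D 91 B6.
Leading byte 0xF0 = 11110000 matches 11110xxx → 4-byte sequence.
Byte 1: 0xF0 = 11110000, payload 000 (3 bits).
Byte 2: 0x9D = 10011101 (10xxxxxx ✓), payload 011101.
Byte 3: 0x91 = 10010001 (10xxxxxx ✓), payload 010001.
Byte 4: 0xB6 = 10110110 (10xxxxxx ✓), payload 110110.
Concatenate: 000011101010001110110 = 0x1D476 (21 bits → U+1D476).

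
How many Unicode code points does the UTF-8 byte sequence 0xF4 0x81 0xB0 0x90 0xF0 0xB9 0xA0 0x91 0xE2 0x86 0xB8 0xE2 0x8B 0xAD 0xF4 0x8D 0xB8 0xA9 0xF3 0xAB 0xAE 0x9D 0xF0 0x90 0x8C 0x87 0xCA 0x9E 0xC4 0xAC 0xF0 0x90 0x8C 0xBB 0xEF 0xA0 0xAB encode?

Byte at offset 0: 0xF4 = 11110100 → 4-byte char (#1). Advance 4.
Byte at offset 4: 0xF0 = 11110000 → 4-byte char (#2). Advance 4.
Byte at offset 8: 0xE2 = 11100010 → 3-byte char (#3). Advance 3.
Byte at offset 11: 0xE2 = 11100010 → 3-byte char (#4). Advance 3.
Byte at offset 14: 0xF4 = 11110100 → 4-byte char (#5). Advance 4.
Byte at offset 18: 0xF3 = 11110011 → 4-byte char (#6). Advance 4.
Byte at offset 22: 0xF0 = 11110000 → 4-byte char (#7). Advance 4.
Byte at offset 26: 0xCA = 11001010 → 2-byte char (#8). Advance 2.
Byte at offset 28: 0xC4 = 11000100 → 2-byte char (#9). Advance 2.
Byte at offset 30: 0xF0 = 11110000 → 4-byte char (#10). Advance 4.
Byte at offset 34: 0xEF = 11101111 → 3-byte char (#11). Advance 3.
Reached end at offset 37 after 11 code points.

11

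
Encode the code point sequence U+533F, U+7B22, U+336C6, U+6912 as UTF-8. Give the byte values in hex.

E5 8C BF E7 AC A2 F0 B3 9B 86 E6 A4 92

U+533F: 3-byte form → E5 8C BF.
U+7B22: 3-byte form → E7 AC A2.
U+336C6: 4-byte form → F0 B3 9B 86.
U+6912: 3-byte form → E6 A4 92.
Concatenated (13 bytes): E5 8C BF E7 AC A2 F0 B3 9B 86 E6 A4 92.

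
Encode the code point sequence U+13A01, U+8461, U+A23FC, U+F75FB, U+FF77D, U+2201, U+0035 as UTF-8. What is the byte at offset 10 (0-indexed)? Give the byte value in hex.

U+13A01 → 4-byte form F0 93 A8 81 at offsets 0–3.
U+8461 → 3-byte form E8 91 A1 at offsets 4–6.
U+A23FC → 4-byte form F2 A2 8F BC at offsets 7–10.
Offset 10 falls in char 3's range; it's byte 4 of F2 A2 8F BC = 0xBC.

0xBC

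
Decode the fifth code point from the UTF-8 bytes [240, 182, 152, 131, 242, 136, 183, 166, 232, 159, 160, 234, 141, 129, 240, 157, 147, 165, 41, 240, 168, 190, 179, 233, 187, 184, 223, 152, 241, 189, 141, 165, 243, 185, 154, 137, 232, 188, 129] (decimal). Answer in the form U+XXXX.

U+1D4E5

Offset 0: leading byte 0xF0 = 11110000 → 4-byte char #1 = F0 B6 98 83.
Offset 4: leading byte 0xF2 = 11110010 → 4-byte char #2 = F2 88 B7 A6.
Offset 8: leading byte 0xE8 = 11101000 → 3-byte char #3 = E8 9F A0.
Offset 11: leading byte 0xEA = 11101010 → 3-byte char #4 = EA 8D 81.
Offset 14: leading byte 0xF0 = 11110000 → 4-byte char #5 = F0 9D 93 A5.
Leading byte 0xF0 = 11110000 matches 11110xxx → 4-byte sequence.
Byte 1: 0xF0 = 11110000, payload 000 (3 bits).
Byte 2: 0x9D = 10011101 (10xxxxxx ✓), payload 011101.
Byte 3: 0x93 = 10010011 (10xxxxxx ✓), payload 010011.
Byte 4: 0xA5 = 10100101 (10xxxxxx ✓), payload 100101.
Concatenate: 000011101010011100101 = 0x1D4E5 (21 bits → U+1D4E5).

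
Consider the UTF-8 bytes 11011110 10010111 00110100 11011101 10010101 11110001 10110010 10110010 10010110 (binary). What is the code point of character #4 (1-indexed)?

Offset 0: leading byte 0xDE = 11011110 → 2-byte char #1 = DE 97.
Offset 2: leading byte 0x34 = 00110100 → 1-byte char #2 = 34.
Offset 3: leading byte 0xDD = 11011101 → 2-byte char #3 = DD 95.
Offset 5: leading byte 0xF1 = 11110001 → 4-byte char #4 = F1 B2 B2 96.
Leading byte 0xF1 = 11110001 matches 11110xxx → 4-byte sequence.
Byte 1: 0xF1 = 11110001, payload 001 (3 bits).
Byte 2: 0xB2 = 10110010 (10xxxxxx ✓), payload 110010.
Byte 3: 0xB2 = 10110010 (10xxxxxx ✓), payload 110010.
Byte 4: 0x96 = 10010110 (10xxxxxx ✓), payload 010110.
Concatenate: 001110010110010010110 = 0x72C96 (21 bits → U+72C96).

U+72C96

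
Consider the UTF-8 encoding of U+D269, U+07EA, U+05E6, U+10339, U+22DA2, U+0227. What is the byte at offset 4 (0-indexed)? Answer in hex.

0xAA

U+D269 → 3-byte form ED 89 A9 at offsets 0–2.
U+07EA → 2-byte form DF AA at offsets 3–4.
Offset 4 falls in char 2's range; it's byte 2 of DF AA = 0xAA.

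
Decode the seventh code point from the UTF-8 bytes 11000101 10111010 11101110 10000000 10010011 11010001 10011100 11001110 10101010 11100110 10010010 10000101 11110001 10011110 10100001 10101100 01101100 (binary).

U+006C

Offset 0: leading byte 0xC5 = 11000101 → 2-byte char #1 = C5 BA.
Offset 2: leading byte 0xEE = 11101110 → 3-byte char #2 = EE 80 93.
Offset 5: leading byte 0xD1 = 11010001 → 2-byte char #3 = D1 9C.
Offset 7: leading byte 0xCE = 11001110 → 2-byte char #4 = CE AA.
Offset 9: leading byte 0xE6 = 11100110 → 3-byte char #5 = E6 92 85.
Offset 12: leading byte 0xF1 = 11110001 → 4-byte char #6 = F1 9E A1 AC.
Offset 16: leading byte 0x6C = 01101100 → 1-byte char #7 = 6C.
Leading byte 0x6C = 01101100 matches 0xxxxxxx → 1-byte sequence.
Byte 1: 0x6C = 01101100, payload 1101100 (7 bits).
Concatenate: 1101100 = 0x6C (7 bits → U+006C).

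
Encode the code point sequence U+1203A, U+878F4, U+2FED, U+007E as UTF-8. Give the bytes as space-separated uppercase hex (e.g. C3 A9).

F0 92 80 BA F2 87 A3 B4 E2 BF AD 7E

U+1203A: 4-byte form → F0 92 80 BA.
U+878F4: 4-byte form → F2 87 A3 B4.
U+2FED: 3-byte form → E2 BF AD.
U+007E: 1-byte form → 7E.
Concatenated (12 bytes): F0 92 80 BA F2 87 A3 B4 E2 BF AD 7E.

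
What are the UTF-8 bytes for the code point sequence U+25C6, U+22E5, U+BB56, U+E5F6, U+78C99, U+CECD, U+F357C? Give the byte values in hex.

E2 97 86 E2 8B A5 EB AD 96 EE 97 B6 F1 B8 B2 99 EC BB 8D F3 B3 95 BC

U+25C6: 3-byte form → E2 97 86.
U+22E5: 3-byte form → E2 8B A5.
U+BB56: 3-byte form → EB AD 96.
U+E5F6: 3-byte form → EE 97 B6.
U+78C99: 4-byte form → F1 B8 B2 99.
U+CECD: 3-byte form → EC BB 8D.
U+F357C: 4-byte form → F3 B3 95 BC.
Concatenated (23 bytes): E2 97 86 E2 8B A5 EB AD 96 EE 97 B6 F1 B8 B2 99 EC BB 8D F3 B3 95 BC.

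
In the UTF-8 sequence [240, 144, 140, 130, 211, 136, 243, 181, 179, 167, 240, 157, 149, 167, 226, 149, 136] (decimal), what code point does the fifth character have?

Offset 0: leading byte 0xF0 = 11110000 → 4-byte char #1 = F0 90 8C 82.
Offset 4: leading byte 0xD3 = 11010011 → 2-byte char #2 = D3 88.
Offset 6: leading byte 0xF3 = 11110011 → 4-byte char #3 = F3 B5 B3 A7.
Offset 10: leading byte 0xF0 = 11110000 → 4-byte char #4 = F0 9D 95 A7.
Offset 14: leading byte 0xE2 = 11100010 → 3-byte char #5 = E2 95 88.
Leading byte 0xE2 = 11100010 matches 1110xxxx → 3-byte sequence.
Byte 1: 0xE2 = 11100010, payload 0010 (4 bits).
Byte 2: 0x95 = 10010101 (10xxxxxx ✓), payload 010101.
Byte 3: 0x88 = 10001000 (10xxxxxx ✓), payload 001000.
Concatenate: 0010010101001000 = 0x2548 (16 bits → U+2548).

U+2548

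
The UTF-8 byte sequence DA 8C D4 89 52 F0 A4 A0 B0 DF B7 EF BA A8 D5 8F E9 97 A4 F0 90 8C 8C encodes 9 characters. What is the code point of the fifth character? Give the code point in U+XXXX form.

U+07F7

Offset 0: leading byte 0xDA = 11011010 → 2-byte char #1 = DA 8C.
Offset 2: leading byte 0xD4 = 11010100 → 2-byte char #2 = D4 89.
Offset 4: leading byte 0x52 = 01010010 → 1-byte char #3 = 52.
Offset 5: leading byte 0xF0 = 11110000 → 4-byte char #4 = F0 A4 A0 B0.
Offset 9: leading byte 0xDF = 11011111 → 2-byte char #5 = DF B7.
Leading byte 0xDF = 11011111 matches 110xxxxx → 2-byte sequence.
Byte 1: 0xDF = 11011111, payload 11111 (5 bits).
Byte 2: 0xB7 = 10110111 (10xxxxxx ✓), payload 110111.
Concatenate: 11111110111 = 0x7F7 (11 bits → U+07F7).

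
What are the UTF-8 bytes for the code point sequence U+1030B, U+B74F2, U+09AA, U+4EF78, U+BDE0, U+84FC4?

F0 90 8C 8B F2 B7 93 B2 E0 A6 AA F1 8E BD B8 EB B7 A0 F2 84 BF 84

U+1030B: 4-byte form → F0 90 8C 8B.
U+B74F2: 4-byte form → F2 B7 93 B2.
U+09AA: 3-byte form → E0 A6 AA.
U+4EF78: 4-byte form → F1 8E BD B8.
U+BDE0: 3-byte form → EB B7 A0.
U+84FC4: 4-byte form → F2 84 BF 84.
Concatenated (22 bytes): F0 90 8C 8B F2 B7 93 B2 E0 A6 AA F1 8E BD B8 EB B7 A0 F2 84 BF 84.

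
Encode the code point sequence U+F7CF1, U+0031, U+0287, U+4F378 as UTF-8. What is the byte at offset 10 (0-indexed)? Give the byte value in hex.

0xB8

U+F7CF1 → 4-byte form F3 B7 B3 B1 at offsets 0–3.
U+0031 → 1-byte form 31 at offsets 4–4.
U+0287 → 2-byte form CA 87 at offsets 5–6.
U+4F378 → 4-byte form F1 8F 8D B8 at offsets 7–10.
Offset 10 falls in char 4's range; it's byte 4 of F1 8F 8D B8 = 0xB8.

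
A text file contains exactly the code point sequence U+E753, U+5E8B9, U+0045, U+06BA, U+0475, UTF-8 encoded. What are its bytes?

U+E753: 3-byte form → EE 9D 93.
U+5E8B9: 4-byte form → F1 9E A2 B9.
U+0045: 1-byte form → 45.
U+06BA: 2-byte form → DA BA.
U+0475: 2-byte form → D1 B5.
Concatenated (12 bytes): EE 9D 93 F1 9E A2 B9 45 DA BA D1 B5.

EE 9D 93 F1 9E A2 B9 45 DA BA D1 B5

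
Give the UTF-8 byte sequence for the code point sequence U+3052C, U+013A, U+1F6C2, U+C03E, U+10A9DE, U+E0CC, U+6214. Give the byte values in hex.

U+3052C: 4-byte form → F0 B0 94 AC.
U+013A: 2-byte form → C4 BA.
U+1F6C2: 4-byte form → F0 9F 9B 82.
U+C03E: 3-byte form → EC 80 BE.
U+10A9DE: 4-byte form → F4 8A A7 9E.
U+E0CC: 3-byte form → EE 83 8C.
U+6214: 3-byte form → E6 88 94.
Concatenated (23 bytes): F0 B0 94 AC C4 BA F0 9F 9B 82 EC 80 BE F4 8A A7 9E EE 83 8C E6 88 94.

F0 B0 94 AC C4 BA F0 9F 9B 82 EC 80 BE F4 8A A7 9E EE 83 8C E6 88 94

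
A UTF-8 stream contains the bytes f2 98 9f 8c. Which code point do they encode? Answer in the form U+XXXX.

Leading byte 0xF2 = 11110010 matches 11110xxx → 4-byte sequence.
Byte 1: 0xF2 = 11110010, payload 010 (3 bits).
Byte 2: 0x98 = 10011000 (10xxxxxx ✓), payload 011000.
Byte 3: 0x9F = 10011111 (10xxxxxx ✓), payload 011111.
Byte 4: 0x8C = 10001100 (10xxxxxx ✓), payload 001100.
Concatenate: 010011000011111001100 = 0x987CC (21 bits → U+987CC).

U+987CC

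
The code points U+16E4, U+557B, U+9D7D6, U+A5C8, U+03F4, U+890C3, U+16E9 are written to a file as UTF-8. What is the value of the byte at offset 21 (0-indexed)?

U+16E4 → 3-byte form E1 9B A4 at offsets 0–2.
U+557B → 3-byte form E5 95 BB at offsets 3–5.
U+9D7D6 → 4-byte form F2 9D 9F 96 at offsets 6–9.
U+A5C8 → 3-byte form EA 97 88 at offsets 10–12.
U+03F4 → 2-byte form CF B4 at offsets 13–14.
U+890C3 → 4-byte form F2 89 83 83 at offsets 15–18.
U+16E9 → 3-byte form E1 9B A9 at offsets 19–21.
Offset 21 falls in char 7's range; it's byte 3 of E1 9B A9 = 0xA9.

0xA9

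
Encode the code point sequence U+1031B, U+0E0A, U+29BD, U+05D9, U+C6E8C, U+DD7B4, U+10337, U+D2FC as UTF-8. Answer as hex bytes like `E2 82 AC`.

F0 90 8C 9B E0 B8 8A E2 A6 BD D7 99 F3 86 BA 8C F3 9D 9E B4 F0 90 8C B7 ED 8B BC

U+1031B: 4-byte form → F0 90 8C 9B.
U+0E0A: 3-byte form → E0 B8 8A.
U+29BD: 3-byte form → E2 A6 BD.
U+05D9: 2-byte form → D7 99.
U+C6E8C: 4-byte form → F3 86 BA 8C.
U+DD7B4: 4-byte form → F3 9D 9E B4.
U+10337: 4-byte form → F0 90 8C B7.
U+D2FC: 3-byte form → ED 8B BC.
Concatenated (27 bytes): F0 90 8C 9B E0 B8 8A E2 A6 BD D7 99 F3 86 BA 8C F3 9D 9E B4 F0 90 8C B7 ED 8B BC.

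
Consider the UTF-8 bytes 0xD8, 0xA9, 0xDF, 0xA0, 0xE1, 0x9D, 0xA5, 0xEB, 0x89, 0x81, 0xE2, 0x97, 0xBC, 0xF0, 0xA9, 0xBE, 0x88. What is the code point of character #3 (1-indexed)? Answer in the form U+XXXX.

U+1765

Offset 0: leading byte 0xD8 = 11011000 → 2-byte char #1 = D8 A9.
Offset 2: leading byte 0xDF = 11011111 → 2-byte char #2 = DF A0.
Offset 4: leading byte 0xE1 = 11100001 → 3-byte char #3 = E1 9D A5.
Leading byte 0xE1 = 11100001 matches 1110xxxx → 3-byte sequence.
Byte 1: 0xE1 = 11100001, payload 0001 (4 bits).
Byte 2: 0x9D = 10011101 (10xxxxxx ✓), payload 011101.
Byte 3: 0xA5 = 10100101 (10xxxxxx ✓), payload 100101.
Concatenate: 0001011101100101 = 0x1765 (16 bits → U+1765).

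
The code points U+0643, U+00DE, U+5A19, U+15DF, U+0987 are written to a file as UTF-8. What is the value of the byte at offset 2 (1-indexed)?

1-indexed offset 2 is 0-indexed offset 1.
U+0643 → 2-byte form D9 83 at offsets 0–1.
Offset 1 falls in char 1's range; it's byte 2 of D9 83 = 0x83.

0x83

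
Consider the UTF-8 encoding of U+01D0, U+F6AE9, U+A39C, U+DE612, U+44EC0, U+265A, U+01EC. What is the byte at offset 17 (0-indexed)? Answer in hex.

0xE2

U+01D0 → 2-byte form C7 90 at offsets 0–1.
U+F6AE9 → 4-byte form F3 B6 AB A9 at offsets 2–5.
U+A39C → 3-byte form EA 8E 9C at offsets 6–8.
U+DE612 → 4-byte form F3 9E 98 92 at offsets 9–12.
U+44EC0 → 4-byte form F1 84 BB 80 at offsets 13–16.
U+265A → 3-byte form E2 99 9A at offsets 17–19.
Offset 17 falls in char 6's range; it's byte 1 of E2 99 9A = 0xE2.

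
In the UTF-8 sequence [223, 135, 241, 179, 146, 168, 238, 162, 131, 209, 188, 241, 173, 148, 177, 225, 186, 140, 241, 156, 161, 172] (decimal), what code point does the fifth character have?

Offset 0: leading byte 0xDF = 11011111 → 2-byte char #1 = DF 87.
Offset 2: leading byte 0xF1 = 11110001 → 4-byte char #2 = F1 B3 92 A8.
Offset 6: leading byte 0xEE = 11101110 → 3-byte char #3 = EE A2 83.
Offset 9: leading byte 0xD1 = 11010001 → 2-byte char #4 = D1 BC.
Offset 11: leading byte 0xF1 = 11110001 → 4-byte char #5 = F1 AD 94 B1.
Leading byte 0xF1 = 11110001 matches 11110xxx → 4-byte sequence.
Byte 1: 0xF1 = 11110001, payload 001 (3 bits).
Byte 2: 0xAD = 10101101 (10xxxxxx ✓), payload 101101.
Byte 3: 0x94 = 10010100 (10xxxxxx ✓), payload 010100.
Byte 4: 0xB1 = 10110001 (10xxxxxx ✓), payload 110001.
Concatenate: 001101101010100110001 = 0x6D531 (21 bits → U+6D531).

U+6D531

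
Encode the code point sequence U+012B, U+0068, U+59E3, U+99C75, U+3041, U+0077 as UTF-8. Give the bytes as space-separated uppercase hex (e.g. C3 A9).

C4 AB 68 E5 A7 A3 F2 99 B1 B5 E3 81 81 77

U+012B: 2-byte form → C4 AB.
U+0068: 1-byte form → 68.
U+59E3: 3-byte form → E5 A7 A3.
U+99C75: 4-byte form → F2 99 B1 B5.
U+3041: 3-byte form → E3 81 81.
U+0077: 1-byte form → 77.
Concatenated (14 bytes): C4 AB 68 E5 A7 A3 F2 99 B1 B5 E3 81 81 77.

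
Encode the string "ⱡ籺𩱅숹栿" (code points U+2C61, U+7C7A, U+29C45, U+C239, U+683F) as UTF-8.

E2 B1 A1 E7 B1 BA F0 A9 B1 85 EC 88 B9 E6 A0 BF

U+2C61: 3-byte form → E2 B1 A1.
U+7C7A: 3-byte form → E7 B1 BA.
U+29C45: 4-byte form → F0 A9 B1 85.
U+C239: 3-byte form → EC 88 B9.
U+683F: 3-byte form → E6 A0 BF.
Concatenated (16 bytes): E2 B1 A1 E7 B1 BA F0 A9 B1 85 EC 88 B9 E6 A0 BF.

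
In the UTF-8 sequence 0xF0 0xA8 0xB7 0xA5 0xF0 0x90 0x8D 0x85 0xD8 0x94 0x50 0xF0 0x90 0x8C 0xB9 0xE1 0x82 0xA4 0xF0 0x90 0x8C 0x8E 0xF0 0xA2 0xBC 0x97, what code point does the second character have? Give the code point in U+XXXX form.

U+10345

Offset 0: leading byte 0xF0 = 11110000 → 4-byte char #1 = F0 A8 B7 A5.
Offset 4: leading byte 0xF0 = 11110000 → 4-byte char #2 = F0 90 8D 85.
Leading byte 0xF0 = 11110000 matches 11110xxx → 4-byte sequence.
Byte 1: 0xF0 = 11110000, payload 000 (3 bits).
Byte 2: 0x90 = 10010000 (10xxxxxx ✓), payload 010000.
Byte 3: 0x8D = 10001101 (10xxxxxx ✓), payload 001101.
Byte 4: 0x85 = 10000101 (10xxxxxx ✓), payload 000101.
Concatenate: 000010000001101000101 = 0x10345 (21 bits → U+10345).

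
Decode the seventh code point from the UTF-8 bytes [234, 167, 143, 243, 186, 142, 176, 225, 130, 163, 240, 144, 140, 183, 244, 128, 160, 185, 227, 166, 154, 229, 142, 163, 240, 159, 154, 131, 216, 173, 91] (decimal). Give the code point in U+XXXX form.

Offset 0: leading byte 0xEA = 11101010 → 3-byte char #1 = EA A7 8F.
Offset 3: leading byte 0xF3 = 11110011 → 4-byte char #2 = F3 BA 8E B0.
Offset 7: leading byte 0xE1 = 11100001 → 3-byte char #3 = E1 82 A3.
Offset 10: leading byte 0xF0 = 11110000 → 4-byte char #4 = F0 90 8C B7.
Offset 14: leading byte 0xF4 = 11110100 → 4-byte char #5 = F4 80 A0 B9.
Offset 18: leading byte 0xE3 = 11100011 → 3-byte char #6 = E3 A6 9A.
Offset 21: leading byte 0xE5 = 11100101 → 3-byte char #7 = E5 8E A3.
Leading byte 0xE5 = 11100101 matches 1110xxxx → 3-byte sequence.
Byte 1: 0xE5 = 11100101, payload 0101 (4 bits).
Byte 2: 0x8E = 10001110 (10xxxxxx ✓), payload 001110.
Byte 3: 0xA3 = 10100011 (10xxxxxx ✓), payload 100011.
Concatenate: 0101001110100011 = 0x53A3 (16 bits → U+53A3).

U+53A3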